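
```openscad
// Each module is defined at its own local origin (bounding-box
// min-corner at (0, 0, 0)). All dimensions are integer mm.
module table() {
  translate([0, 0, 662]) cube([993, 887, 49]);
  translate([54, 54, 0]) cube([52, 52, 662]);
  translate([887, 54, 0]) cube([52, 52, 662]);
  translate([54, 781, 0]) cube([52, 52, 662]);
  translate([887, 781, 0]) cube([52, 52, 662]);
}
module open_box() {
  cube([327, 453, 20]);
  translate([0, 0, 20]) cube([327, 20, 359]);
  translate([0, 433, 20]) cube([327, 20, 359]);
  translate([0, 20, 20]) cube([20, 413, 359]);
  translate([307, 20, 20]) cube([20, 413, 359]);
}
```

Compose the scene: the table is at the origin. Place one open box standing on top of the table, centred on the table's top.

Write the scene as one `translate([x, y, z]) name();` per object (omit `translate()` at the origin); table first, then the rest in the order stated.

table();
translate([333, 217, 711]) open_box();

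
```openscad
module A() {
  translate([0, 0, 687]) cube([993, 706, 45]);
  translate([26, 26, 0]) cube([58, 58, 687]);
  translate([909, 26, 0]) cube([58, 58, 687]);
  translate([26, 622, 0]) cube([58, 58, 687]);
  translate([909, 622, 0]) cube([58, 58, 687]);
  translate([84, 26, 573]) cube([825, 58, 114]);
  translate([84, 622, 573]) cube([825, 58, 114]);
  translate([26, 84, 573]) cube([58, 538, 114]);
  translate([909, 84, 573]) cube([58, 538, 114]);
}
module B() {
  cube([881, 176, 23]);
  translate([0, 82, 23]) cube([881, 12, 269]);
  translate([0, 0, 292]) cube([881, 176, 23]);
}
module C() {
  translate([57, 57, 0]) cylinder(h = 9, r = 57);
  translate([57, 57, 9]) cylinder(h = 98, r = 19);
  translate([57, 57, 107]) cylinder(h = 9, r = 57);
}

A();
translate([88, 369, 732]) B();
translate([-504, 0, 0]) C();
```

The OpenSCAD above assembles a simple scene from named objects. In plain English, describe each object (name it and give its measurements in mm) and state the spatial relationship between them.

A is a table with a 993×706 mm rectangular top, 45 mm thick, top surface at z = 732 mm, supported by four 58×58 mm square legs, each inset 26 mm from the nearest pair of top edges, running from the floor. Four apron rails, 58 mm thick and 114 mm tall, run between adjacent legs with their top edges flush with the underside of the top and their outer faces flush with the legs' outer faces.

B is an I-beam lying along x, 881 mm long. Overall section height 315 mm. Two flanges 176 mm wide (y) and 23 mm thick, one on the floor and one at the top; a web 12 mm thick runs between them, centred on the flange width.

C is a spool: two coaxial disc flanges of radius 57 mm and thickness 9 mm, joined by a core cylinder of radius 19 mm and height 98 mm. The lower flange rests on z = 0 and the three cylinders share a vertical axis.

The I-beam is on top of the table. The spool is on the floor beside the table on its −x side.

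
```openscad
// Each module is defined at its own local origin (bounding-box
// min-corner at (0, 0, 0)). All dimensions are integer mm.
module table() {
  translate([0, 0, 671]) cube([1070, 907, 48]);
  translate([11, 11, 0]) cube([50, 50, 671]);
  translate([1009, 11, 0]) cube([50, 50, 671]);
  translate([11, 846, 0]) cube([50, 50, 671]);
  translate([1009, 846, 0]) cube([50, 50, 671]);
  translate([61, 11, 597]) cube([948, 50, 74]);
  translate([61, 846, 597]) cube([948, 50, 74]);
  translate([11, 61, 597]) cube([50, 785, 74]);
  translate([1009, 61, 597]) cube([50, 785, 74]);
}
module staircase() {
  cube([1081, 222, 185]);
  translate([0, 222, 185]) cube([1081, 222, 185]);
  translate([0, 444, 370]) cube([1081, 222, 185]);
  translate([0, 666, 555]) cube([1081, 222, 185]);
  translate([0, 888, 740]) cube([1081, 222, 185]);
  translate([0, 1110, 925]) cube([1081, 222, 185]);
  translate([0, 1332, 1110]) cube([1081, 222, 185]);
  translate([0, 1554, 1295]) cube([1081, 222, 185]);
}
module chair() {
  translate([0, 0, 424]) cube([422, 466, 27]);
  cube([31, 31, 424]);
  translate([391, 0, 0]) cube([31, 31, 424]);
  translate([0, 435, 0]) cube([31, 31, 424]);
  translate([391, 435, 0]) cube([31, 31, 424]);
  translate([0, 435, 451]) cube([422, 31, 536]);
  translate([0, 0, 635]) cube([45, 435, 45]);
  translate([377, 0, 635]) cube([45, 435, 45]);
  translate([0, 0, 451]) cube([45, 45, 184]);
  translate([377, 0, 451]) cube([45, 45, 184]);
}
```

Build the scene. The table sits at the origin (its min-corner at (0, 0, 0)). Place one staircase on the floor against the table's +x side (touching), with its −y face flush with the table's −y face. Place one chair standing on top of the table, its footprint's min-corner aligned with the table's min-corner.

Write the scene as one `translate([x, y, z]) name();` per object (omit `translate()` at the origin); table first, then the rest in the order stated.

table();
translate([1070, 0, 0]) staircase();
translate([0, 0, 719]) chair();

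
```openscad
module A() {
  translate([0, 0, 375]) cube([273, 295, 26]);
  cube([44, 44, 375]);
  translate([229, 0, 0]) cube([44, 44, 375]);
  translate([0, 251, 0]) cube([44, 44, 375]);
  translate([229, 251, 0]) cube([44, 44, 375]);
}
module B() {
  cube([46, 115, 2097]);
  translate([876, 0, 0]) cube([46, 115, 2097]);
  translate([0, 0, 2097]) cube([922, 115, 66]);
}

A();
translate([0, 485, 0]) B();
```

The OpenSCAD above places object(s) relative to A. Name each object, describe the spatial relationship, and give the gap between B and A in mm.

A is a stool. B is a door frame. The door frame is on the floor beside the stool on its +y side. The gap between the door frame and the stool is 190 mm.

The door frame's nearest face is 190 mm from the stool's +y face.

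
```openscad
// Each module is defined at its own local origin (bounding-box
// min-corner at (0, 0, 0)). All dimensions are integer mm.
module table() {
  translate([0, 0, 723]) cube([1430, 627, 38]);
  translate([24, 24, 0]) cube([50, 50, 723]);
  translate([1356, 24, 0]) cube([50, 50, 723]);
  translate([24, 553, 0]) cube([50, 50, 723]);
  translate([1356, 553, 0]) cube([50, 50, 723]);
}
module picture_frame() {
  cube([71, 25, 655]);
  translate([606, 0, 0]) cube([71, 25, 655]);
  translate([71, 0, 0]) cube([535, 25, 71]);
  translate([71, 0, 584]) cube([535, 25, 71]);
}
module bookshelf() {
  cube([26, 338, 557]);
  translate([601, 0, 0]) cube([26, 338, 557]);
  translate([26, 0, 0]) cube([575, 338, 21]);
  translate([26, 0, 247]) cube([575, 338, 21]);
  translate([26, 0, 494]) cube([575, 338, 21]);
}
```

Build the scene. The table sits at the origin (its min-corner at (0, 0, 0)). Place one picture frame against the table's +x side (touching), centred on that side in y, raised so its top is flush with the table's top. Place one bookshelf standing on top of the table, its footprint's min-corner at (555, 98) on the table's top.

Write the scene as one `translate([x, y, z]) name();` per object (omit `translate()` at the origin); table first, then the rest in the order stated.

table();
translate([1430, 301, 106]) picture_frame();
translate([555, 98, 761]) bookshelf();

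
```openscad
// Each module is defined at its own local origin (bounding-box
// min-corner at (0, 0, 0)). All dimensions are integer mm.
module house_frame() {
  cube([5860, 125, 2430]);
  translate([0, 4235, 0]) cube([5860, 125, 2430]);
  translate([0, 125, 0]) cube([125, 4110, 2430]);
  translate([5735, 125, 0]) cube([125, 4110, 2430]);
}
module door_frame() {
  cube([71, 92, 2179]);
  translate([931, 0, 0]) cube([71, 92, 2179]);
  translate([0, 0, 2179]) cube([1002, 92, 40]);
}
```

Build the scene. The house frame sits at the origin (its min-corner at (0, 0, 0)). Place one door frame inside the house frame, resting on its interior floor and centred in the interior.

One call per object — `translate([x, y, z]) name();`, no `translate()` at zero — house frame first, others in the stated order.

house_frame();
translate([2429, 2134, 0]) door_frame();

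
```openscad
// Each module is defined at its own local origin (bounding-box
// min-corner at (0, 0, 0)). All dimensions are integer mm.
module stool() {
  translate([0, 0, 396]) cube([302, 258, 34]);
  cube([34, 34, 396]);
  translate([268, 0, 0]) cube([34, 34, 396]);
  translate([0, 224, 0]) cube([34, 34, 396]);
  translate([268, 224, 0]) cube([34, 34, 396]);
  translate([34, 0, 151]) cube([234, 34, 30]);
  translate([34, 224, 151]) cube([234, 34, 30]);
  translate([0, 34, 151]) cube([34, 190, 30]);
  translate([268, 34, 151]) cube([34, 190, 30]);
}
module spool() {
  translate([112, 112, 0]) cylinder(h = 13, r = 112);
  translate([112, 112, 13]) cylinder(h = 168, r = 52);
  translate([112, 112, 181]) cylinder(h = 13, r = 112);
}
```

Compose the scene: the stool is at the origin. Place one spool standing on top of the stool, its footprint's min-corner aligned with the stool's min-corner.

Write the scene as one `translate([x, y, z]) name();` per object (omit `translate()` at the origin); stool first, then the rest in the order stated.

stool();
translate([0, 0, 430]) spool();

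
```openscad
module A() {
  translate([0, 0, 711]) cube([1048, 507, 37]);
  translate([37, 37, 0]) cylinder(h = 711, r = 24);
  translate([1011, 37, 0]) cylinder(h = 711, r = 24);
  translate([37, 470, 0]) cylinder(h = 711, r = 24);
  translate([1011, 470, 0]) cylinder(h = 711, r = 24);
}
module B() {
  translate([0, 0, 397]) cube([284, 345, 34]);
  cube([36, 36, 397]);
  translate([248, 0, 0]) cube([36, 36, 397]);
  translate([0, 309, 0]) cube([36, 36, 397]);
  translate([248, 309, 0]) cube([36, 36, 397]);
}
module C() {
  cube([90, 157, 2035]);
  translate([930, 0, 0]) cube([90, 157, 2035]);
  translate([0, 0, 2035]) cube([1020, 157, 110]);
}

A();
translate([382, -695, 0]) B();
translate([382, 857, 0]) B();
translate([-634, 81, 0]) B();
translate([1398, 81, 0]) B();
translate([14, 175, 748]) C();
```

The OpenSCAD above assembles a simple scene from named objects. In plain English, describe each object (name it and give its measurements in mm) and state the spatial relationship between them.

A is a rectangular dining table. The top is 1048×507×37 mm with its upper surface at z = 748 mm. It stands on four round legs of 48 mm diameter, each leg's bounding box inset 13 mm from the nearest pair of top edges, running from the floor to the underside of the top.

B is a four-legged stool. The seat is 284×345 mm, 34 mm thick, top at z = 431 mm. It stands on four square legs, each 36×36 mm in cross-section, from z = 0 to the seat underside, each flush with a corner of the seat.

C is a rectangular door frame: two vertical jambs of 90×157 mm section, 2035 mm tall, with a clear opening 840 mm wide between their inner faces. A header 110 mm tall and 157 mm deep lies on top of the jambs and spans the full outside width.

Four stools sit around the table at the −y, +y, −x, +x sides. The door frame is on top of the table, centred.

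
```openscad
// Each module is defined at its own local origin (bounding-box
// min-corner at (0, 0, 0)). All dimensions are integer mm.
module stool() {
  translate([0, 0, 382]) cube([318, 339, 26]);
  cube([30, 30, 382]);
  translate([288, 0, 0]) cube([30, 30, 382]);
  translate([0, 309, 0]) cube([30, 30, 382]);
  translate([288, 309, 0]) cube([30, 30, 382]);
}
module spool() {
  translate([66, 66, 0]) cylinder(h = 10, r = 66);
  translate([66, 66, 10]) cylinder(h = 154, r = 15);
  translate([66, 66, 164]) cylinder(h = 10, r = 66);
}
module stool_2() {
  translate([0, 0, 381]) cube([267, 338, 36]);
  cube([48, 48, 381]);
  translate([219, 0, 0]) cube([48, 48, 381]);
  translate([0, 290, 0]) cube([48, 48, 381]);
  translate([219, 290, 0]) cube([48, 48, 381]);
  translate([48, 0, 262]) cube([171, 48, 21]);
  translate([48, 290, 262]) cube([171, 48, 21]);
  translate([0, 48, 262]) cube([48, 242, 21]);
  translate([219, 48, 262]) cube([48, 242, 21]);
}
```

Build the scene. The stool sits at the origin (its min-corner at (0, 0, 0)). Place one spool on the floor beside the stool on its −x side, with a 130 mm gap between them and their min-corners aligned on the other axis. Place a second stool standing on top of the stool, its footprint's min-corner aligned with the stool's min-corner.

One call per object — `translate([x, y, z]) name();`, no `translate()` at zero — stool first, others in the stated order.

stool();
translate([-262, 0, 0]) spool();
translate([0, 0, 408]) stool_2();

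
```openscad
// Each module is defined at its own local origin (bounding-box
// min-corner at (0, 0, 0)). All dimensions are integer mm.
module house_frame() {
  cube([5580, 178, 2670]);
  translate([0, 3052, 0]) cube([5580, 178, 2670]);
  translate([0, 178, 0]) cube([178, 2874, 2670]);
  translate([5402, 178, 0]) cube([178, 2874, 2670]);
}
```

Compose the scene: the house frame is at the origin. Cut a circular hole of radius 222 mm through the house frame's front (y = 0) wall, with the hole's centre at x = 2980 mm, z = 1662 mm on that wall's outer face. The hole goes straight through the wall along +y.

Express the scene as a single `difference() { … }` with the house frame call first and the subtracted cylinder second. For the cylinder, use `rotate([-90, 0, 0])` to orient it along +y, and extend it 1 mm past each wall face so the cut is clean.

difference() {
  house_frame();
  translate([2980, -1, 1662]) rotate([-90, 0, 0]) cylinder(h = 180, r = 222);
}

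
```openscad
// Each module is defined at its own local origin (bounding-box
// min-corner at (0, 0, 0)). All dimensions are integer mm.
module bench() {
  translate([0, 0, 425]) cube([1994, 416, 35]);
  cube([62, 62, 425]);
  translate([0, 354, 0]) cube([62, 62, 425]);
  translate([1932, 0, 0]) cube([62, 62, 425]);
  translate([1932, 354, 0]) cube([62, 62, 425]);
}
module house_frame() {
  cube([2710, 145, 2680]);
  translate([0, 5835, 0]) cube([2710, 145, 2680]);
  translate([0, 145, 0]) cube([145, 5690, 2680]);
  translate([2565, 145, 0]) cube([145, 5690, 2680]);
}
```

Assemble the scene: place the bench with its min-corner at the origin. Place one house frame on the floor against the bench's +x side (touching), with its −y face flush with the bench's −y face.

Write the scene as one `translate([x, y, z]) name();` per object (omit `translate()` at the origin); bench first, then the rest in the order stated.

bench();
translate([1994, 0, 0]) house_frame();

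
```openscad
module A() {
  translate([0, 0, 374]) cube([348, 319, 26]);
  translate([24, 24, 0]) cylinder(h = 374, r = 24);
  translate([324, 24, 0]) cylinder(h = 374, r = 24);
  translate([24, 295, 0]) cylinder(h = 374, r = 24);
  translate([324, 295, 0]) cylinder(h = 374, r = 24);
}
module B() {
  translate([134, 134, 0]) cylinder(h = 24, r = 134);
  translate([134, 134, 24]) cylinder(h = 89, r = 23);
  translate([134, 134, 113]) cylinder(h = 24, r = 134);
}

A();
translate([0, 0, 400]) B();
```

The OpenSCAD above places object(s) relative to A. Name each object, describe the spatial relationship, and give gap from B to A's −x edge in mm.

The spool's min-x is at 0; the stool's min-x is 0; gap = 0 mm.

A is a stool. B is a spool. The spool is on top of the stool. The gap from the spool to the stool's −x edge is 0 mm.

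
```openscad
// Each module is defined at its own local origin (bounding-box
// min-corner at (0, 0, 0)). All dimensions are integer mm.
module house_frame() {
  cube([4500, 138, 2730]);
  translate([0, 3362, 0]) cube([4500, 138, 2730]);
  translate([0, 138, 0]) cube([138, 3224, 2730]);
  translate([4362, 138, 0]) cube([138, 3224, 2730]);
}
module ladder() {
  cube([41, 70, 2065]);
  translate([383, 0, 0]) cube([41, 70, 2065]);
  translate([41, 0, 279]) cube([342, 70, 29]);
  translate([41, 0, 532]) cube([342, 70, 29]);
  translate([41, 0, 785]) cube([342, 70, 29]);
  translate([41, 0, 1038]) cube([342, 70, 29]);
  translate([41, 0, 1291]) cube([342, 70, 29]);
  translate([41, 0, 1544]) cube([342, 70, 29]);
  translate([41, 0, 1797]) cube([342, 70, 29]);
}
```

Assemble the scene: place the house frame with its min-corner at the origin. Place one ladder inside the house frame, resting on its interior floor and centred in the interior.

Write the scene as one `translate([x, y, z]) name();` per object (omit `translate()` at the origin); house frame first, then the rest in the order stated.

house_frame();
translate([2038, 1715, 0]) ladder();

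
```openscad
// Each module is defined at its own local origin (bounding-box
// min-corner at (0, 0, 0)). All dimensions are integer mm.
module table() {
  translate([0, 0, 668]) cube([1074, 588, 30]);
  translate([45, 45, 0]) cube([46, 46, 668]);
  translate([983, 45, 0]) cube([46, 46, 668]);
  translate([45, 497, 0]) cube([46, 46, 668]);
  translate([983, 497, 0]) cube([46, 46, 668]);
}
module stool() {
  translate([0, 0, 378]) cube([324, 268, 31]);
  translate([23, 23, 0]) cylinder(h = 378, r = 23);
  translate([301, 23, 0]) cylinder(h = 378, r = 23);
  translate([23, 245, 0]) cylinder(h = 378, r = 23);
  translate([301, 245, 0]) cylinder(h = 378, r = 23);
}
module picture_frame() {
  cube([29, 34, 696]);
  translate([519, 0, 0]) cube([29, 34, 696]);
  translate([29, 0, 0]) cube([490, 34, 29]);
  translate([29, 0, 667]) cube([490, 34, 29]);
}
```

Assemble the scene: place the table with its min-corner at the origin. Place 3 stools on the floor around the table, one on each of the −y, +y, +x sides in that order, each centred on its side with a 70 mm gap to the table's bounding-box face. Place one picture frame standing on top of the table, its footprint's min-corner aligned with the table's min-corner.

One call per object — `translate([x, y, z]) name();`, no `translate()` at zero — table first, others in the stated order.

table();
translate([375, -338, 0]) stool();
translate([375, 658, 0]) stool();
translate([1144, 160, 0]) stool();
translate([0, 0, 698]) picture_frame();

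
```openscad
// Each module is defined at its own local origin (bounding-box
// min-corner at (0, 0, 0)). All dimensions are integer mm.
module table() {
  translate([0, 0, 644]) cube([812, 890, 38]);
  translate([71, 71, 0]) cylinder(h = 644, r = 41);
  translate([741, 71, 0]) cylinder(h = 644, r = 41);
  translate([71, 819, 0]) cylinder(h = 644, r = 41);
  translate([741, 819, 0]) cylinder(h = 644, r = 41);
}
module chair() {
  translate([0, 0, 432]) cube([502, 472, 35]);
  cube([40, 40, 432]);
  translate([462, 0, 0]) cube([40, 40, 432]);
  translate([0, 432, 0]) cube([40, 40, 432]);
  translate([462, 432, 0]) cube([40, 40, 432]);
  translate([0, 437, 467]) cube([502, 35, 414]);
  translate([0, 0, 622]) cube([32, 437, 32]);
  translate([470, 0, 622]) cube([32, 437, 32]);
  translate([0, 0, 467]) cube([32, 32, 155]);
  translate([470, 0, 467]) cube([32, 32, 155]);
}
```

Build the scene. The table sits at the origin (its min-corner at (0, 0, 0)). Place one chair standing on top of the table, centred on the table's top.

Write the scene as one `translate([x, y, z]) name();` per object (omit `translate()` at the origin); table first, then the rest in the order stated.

table();
translate([155, 209, 682]) chair();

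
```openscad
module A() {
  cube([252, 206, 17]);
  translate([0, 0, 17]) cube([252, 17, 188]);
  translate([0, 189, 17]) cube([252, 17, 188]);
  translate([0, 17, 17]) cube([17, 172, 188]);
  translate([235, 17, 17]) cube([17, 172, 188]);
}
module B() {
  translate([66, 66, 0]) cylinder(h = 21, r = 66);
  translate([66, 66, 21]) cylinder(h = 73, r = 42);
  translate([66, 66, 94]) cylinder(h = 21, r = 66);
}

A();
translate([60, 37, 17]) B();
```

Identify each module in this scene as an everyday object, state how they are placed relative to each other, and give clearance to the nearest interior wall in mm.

Clearances: x = 43, y = 20; minimum 20 mm.

A is an open box. B is a spool. The spool sits inside the open box, centred. The clearance to the nearest interior wall is 20 mm.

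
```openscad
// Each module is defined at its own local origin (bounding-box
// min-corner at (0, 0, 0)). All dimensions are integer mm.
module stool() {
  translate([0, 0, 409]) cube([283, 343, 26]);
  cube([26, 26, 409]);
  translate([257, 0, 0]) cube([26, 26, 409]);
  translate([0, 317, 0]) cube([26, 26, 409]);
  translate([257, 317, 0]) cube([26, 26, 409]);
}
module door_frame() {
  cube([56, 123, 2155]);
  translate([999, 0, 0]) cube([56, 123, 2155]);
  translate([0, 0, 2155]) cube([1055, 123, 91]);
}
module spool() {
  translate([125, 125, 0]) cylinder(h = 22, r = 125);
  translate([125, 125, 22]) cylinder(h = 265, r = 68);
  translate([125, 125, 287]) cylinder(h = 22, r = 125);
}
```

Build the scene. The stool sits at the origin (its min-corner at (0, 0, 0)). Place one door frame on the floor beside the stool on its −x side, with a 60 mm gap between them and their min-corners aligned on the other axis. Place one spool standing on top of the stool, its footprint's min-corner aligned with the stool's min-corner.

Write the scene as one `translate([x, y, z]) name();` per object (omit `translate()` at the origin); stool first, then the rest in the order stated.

stool();
translate([-1115, 0, 0]) door_frame();
translate([0, 0, 435]) spool();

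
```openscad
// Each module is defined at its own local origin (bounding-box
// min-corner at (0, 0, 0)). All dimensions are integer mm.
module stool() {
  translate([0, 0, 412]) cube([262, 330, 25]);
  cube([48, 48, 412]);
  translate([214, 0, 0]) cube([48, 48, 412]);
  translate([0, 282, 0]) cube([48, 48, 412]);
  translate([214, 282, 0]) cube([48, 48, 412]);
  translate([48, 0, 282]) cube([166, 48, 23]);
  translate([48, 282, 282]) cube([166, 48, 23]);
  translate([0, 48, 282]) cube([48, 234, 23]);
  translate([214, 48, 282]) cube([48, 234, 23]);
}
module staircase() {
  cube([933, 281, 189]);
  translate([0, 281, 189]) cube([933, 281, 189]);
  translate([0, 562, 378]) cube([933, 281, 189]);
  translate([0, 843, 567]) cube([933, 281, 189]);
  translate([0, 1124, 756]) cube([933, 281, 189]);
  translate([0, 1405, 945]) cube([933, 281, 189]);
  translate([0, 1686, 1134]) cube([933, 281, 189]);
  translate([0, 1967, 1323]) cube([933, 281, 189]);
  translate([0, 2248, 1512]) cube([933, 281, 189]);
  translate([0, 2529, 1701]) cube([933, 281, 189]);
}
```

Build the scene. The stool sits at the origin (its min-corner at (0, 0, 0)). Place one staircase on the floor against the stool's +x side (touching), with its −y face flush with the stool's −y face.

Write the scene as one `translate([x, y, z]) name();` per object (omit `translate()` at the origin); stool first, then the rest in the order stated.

stool();
translate([262, 0, 0]) staircase();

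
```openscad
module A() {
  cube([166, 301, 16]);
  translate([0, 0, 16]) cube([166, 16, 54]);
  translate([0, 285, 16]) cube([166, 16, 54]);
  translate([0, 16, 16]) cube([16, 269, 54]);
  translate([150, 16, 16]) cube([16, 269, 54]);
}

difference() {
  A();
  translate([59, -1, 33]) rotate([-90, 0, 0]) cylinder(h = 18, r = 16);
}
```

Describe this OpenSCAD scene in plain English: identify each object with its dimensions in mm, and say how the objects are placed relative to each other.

A is an open storage box with external size 166×301×70 mm and wall thickness 16 mm (the base is also 16 mm thick). The base covers the whole footprint; the four walls stand on the base, with the y-facing walls full-width and the x-facing walls fitting between their inner faces.

The open box has a circular hole of radius 16 mm through its front wall, centred at (x = 59, z = 33).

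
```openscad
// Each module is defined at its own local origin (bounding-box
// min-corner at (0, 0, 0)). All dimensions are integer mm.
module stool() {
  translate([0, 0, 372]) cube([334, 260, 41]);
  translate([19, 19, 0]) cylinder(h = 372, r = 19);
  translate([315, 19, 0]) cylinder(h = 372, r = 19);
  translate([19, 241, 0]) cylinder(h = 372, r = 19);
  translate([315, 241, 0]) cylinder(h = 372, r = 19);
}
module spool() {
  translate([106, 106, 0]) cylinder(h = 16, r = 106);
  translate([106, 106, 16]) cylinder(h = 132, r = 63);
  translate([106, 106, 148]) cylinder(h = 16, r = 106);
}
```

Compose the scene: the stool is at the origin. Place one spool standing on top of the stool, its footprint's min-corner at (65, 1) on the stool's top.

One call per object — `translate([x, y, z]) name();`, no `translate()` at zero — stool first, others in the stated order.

stool();
translate([65, 1, 413]) spool();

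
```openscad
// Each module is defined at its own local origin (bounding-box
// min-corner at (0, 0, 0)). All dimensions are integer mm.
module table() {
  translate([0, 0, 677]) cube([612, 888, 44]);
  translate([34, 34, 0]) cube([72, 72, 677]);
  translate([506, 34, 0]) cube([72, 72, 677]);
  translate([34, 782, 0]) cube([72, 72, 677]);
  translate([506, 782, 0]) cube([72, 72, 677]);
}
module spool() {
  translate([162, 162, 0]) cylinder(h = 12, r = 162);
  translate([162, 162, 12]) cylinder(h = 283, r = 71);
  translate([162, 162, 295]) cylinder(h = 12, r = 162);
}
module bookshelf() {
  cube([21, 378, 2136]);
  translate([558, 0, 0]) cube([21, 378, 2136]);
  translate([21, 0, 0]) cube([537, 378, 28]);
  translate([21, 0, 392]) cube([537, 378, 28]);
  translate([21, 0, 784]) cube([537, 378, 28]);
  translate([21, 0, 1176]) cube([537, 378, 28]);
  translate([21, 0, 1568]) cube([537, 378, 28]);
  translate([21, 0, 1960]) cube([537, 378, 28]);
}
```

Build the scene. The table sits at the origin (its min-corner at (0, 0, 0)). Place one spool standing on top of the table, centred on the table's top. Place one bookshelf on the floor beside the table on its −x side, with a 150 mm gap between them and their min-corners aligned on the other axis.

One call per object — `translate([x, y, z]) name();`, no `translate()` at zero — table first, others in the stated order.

table();
translate([144, 282, 721]) spool();
translate([-729, 0, 0]) bookshelf();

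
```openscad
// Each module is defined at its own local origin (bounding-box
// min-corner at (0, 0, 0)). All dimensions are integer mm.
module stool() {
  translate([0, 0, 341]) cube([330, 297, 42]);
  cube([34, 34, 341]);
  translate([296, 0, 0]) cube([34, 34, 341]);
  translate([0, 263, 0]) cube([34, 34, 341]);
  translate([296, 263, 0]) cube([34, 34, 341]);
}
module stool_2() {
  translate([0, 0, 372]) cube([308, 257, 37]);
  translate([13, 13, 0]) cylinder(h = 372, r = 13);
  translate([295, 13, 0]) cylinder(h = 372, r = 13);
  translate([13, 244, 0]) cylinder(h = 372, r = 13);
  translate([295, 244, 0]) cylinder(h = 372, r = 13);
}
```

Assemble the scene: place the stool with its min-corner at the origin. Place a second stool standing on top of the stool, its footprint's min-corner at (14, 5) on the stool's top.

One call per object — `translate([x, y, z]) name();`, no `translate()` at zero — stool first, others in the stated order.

stool();
translate([14, 5, 383]) stool_2();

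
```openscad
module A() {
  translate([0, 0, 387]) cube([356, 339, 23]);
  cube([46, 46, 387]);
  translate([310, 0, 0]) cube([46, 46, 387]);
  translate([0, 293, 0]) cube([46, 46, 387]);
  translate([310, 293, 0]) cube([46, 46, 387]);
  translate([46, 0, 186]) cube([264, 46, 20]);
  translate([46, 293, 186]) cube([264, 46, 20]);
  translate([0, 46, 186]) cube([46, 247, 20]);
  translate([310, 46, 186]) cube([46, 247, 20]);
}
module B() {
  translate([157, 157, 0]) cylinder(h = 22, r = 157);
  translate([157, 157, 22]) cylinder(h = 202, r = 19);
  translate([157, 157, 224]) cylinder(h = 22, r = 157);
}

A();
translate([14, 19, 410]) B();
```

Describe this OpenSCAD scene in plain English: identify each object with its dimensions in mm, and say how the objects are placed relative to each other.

A is a four-legged stool. The seat is 356×339 mm, 23 mm thick, top at z = 410 mm. It stands on four square legs, each 46×46 mm in cross-section, from z = 0 to the seat underside, each flush with a corner of the seat. Four stretchers, 46 mm wide and 20 mm tall, connect adjacent legs with their undersides at z = 186 mm, each running between the inner faces of the legs it joins and aligned with the legs' outer faces on the other axis.

B is a spool: two coaxial disc flanges of radius 157 mm and thickness 22 mm, joined by a core cylinder of radius 19 mm and height 202 mm. The lower flange rests on z = 0 and the three cylinders share a vertical axis.

The spool is on top of the stool.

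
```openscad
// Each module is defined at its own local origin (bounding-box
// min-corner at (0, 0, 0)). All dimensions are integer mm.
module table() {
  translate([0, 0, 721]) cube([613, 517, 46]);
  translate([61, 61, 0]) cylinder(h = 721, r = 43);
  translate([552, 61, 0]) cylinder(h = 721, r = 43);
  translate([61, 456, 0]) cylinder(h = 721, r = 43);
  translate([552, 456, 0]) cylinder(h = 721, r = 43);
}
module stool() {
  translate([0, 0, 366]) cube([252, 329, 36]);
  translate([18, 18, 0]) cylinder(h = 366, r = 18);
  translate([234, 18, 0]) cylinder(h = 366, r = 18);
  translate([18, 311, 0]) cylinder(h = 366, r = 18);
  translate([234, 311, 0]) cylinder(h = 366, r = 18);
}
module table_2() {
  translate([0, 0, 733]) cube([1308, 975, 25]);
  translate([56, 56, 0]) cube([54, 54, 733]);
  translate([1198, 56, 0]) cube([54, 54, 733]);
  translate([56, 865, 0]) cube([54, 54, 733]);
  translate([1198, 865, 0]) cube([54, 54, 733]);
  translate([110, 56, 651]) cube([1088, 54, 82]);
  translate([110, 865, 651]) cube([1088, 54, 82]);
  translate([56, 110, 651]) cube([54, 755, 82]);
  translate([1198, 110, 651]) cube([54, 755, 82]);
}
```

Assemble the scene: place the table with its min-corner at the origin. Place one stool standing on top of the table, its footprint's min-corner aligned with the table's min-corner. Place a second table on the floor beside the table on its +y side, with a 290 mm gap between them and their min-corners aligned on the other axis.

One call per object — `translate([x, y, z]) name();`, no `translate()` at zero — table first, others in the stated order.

table();
translate([0, 0, 767]) stool();
translate([0, 807, 0]) table_2();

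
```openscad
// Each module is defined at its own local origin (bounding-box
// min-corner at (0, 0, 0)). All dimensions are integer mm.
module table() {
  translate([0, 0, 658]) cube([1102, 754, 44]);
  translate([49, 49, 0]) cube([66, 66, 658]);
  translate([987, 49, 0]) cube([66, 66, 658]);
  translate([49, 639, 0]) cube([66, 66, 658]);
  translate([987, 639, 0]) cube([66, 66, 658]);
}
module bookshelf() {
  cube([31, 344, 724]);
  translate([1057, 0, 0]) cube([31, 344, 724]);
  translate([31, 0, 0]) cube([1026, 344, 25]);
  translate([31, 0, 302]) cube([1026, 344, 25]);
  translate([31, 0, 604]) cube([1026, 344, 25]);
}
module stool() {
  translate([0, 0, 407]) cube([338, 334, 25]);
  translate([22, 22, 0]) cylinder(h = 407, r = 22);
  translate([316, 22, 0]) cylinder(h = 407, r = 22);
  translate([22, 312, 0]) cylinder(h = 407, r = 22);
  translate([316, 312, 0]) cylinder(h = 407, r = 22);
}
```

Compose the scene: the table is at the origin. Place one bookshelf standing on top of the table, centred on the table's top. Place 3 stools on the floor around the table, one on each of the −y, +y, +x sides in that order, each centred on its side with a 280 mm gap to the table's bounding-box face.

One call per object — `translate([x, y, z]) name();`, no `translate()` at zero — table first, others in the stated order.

table();
translate([7, 205, 702]) bookshelf();
translate([382, -614, 0]) stool();
translate([382, 1034, 0]) stool();
translate([1382, 210, 0]) stool();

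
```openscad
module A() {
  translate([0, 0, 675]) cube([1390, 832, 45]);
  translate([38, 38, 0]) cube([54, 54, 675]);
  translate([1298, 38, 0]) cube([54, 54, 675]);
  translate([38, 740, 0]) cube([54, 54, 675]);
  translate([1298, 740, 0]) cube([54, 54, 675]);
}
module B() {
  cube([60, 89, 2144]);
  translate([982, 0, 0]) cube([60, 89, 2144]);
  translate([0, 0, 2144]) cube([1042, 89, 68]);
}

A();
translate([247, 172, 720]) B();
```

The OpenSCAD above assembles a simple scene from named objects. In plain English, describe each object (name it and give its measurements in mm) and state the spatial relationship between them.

A is a rectangular dining table. The top is 1390×832×45 mm with its upper surface at z = 720 mm. It stands on four 54×54 mm square legs, each inset 38 mm from the nearest pair of top edges, running from the floor to the underside of the top.

B is a rectangular door frame: two vertical jambs of 60×89 mm section, 2144 mm tall, with a clear opening 922 mm wide between their inner faces. A header 68 mm tall and 89 mm deep lies on top of the jambs and spans the full outside width.

The door frame is on top of the table.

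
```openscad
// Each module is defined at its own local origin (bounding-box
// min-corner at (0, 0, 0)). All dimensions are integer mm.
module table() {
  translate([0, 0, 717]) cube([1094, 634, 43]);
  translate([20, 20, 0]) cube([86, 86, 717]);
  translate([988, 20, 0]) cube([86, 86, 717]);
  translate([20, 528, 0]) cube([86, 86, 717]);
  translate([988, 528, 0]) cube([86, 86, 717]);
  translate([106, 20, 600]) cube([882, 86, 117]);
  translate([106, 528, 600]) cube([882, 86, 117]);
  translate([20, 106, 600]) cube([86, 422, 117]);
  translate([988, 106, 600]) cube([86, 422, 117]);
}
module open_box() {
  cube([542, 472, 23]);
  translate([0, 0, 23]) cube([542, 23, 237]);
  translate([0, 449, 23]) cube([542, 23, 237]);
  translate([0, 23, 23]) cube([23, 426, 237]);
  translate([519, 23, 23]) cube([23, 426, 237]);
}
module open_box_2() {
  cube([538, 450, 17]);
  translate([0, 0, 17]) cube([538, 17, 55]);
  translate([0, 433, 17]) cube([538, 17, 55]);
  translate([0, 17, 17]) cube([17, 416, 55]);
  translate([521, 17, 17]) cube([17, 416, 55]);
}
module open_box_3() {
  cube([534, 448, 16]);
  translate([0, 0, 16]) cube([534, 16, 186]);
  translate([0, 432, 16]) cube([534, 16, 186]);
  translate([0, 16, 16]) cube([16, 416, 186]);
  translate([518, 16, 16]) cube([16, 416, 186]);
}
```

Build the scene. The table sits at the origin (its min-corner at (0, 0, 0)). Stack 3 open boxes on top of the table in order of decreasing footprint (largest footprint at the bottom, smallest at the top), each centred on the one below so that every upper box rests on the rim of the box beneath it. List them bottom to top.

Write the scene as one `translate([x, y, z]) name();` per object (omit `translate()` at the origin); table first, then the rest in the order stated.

table();
translate([276, 81, 760]) open_box();
translate([278, 92, 1020]) open_box_2();
translate([280, 93, 1092]) open_box_3();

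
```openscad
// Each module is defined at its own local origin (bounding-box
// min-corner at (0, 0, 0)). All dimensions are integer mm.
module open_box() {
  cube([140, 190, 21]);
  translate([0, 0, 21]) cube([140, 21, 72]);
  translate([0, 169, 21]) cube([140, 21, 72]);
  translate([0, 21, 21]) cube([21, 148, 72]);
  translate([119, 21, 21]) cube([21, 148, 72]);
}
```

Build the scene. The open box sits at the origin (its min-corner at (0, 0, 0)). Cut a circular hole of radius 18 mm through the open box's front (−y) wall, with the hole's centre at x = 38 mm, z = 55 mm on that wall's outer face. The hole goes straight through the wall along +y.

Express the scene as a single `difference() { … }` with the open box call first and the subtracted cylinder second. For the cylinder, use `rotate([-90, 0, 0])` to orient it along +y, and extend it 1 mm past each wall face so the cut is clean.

difference() {
  open_box();
  translate([38, -1, 55]) rotate([-90, 0, 0]) cylinder(h = 23, r = 18);
}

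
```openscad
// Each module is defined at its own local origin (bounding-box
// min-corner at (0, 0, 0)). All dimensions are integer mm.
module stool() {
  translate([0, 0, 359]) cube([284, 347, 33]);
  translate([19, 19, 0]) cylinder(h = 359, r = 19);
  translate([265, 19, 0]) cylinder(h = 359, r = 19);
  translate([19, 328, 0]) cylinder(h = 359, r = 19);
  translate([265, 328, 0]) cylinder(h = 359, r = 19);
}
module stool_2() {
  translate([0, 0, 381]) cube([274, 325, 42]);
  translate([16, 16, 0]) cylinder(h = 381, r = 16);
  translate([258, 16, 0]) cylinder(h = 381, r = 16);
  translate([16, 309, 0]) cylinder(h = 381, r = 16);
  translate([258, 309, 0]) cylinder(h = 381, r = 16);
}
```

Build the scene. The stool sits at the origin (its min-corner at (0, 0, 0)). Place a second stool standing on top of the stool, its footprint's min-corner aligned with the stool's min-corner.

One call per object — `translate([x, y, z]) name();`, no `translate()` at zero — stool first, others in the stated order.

stool();
translate([0, 0, 392]) stool_2();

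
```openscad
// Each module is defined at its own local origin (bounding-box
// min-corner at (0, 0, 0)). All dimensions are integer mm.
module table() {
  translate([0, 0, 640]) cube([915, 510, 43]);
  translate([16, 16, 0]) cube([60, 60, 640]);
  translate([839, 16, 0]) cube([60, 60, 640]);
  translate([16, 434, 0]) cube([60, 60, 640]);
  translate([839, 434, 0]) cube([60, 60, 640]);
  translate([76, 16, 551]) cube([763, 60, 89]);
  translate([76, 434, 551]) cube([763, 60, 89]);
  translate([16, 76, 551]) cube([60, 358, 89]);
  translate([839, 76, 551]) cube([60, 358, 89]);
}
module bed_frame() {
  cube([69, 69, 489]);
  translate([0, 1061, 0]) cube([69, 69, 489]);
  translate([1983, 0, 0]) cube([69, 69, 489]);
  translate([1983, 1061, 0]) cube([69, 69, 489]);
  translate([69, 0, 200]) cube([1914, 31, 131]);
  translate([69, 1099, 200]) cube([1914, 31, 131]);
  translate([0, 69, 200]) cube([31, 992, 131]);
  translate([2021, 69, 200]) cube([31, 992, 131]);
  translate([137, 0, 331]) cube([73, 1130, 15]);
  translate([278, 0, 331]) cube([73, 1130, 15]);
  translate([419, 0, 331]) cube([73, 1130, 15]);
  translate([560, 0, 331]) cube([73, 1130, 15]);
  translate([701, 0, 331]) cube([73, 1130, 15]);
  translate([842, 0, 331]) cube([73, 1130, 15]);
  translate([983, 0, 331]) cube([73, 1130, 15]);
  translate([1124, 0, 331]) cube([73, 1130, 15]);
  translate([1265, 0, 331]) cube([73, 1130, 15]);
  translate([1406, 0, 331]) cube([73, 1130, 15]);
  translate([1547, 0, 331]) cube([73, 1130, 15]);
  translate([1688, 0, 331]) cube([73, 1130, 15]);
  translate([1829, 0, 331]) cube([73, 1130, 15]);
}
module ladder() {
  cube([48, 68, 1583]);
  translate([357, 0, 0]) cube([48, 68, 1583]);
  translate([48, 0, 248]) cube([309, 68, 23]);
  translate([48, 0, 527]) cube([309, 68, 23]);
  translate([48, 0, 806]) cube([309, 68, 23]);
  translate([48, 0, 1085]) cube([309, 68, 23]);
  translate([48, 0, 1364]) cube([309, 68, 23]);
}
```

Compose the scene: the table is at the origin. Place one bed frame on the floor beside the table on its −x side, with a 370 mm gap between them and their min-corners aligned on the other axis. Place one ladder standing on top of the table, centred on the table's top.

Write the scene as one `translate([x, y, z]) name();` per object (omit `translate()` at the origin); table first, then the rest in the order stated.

table();
translate([-2422, 0, 0]) bed_frame();
translate([255, 221, 683]) ladder();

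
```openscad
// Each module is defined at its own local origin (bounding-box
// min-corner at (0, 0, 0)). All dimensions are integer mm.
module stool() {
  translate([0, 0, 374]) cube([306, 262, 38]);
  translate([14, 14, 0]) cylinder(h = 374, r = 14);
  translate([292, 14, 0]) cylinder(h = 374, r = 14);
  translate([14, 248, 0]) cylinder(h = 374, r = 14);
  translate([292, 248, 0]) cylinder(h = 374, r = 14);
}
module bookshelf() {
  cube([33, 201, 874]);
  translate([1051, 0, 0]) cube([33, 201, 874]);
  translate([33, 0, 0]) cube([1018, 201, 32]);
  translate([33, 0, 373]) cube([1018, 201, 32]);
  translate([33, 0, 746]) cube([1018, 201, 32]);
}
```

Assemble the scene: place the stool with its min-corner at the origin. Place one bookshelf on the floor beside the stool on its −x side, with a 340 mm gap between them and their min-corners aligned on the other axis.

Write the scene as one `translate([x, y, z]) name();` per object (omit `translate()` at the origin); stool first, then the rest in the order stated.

stool();
translate([-1424, 0, 0]) bookshelf();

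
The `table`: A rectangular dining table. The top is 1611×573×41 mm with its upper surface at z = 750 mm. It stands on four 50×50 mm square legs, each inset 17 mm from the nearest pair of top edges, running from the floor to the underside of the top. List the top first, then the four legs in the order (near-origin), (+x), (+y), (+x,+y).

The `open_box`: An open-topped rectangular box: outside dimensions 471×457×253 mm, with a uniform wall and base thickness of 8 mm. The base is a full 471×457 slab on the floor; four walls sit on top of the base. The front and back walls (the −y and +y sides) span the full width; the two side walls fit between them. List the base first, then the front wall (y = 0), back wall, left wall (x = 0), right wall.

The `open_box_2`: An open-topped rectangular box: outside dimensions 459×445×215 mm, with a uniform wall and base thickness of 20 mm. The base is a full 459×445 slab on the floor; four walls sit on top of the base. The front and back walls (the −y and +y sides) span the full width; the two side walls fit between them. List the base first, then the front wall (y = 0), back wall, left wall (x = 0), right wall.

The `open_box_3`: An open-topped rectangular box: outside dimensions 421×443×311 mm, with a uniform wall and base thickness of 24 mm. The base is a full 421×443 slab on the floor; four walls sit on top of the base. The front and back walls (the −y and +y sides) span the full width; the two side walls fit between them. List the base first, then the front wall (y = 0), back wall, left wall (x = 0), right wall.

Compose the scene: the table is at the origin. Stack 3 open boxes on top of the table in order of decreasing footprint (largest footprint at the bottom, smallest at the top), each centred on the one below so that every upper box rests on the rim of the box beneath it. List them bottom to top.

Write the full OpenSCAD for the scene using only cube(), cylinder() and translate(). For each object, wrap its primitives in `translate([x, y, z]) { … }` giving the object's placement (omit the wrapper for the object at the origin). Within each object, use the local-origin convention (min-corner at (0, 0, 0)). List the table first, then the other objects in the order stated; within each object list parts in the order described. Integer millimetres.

translate([0, 0, 709]) cube([1611, 573, 41]);
translate([17, 17, 0]) cube([50, 50, 709]);
translate([1544, 17, 0]) cube([50, 50, 709]);
translate([17, 506, 0]) cube([50, 50, 709]);
translate([1544, 506, 0]) cube([50, 50, 709]);
translate([570, 58, 750]) {
  cube([471, 457, 8]);
  translate([0, 0, 8]) cube([471, 8, 245]);
  translate([0, 449, 8]) cube([471, 8, 245]);
  translate([0, 8, 8]) cube([8, 441, 245]);
  translate([463, 8, 8]) cube([8, 441, 245]);
}
translate([576, 64, 1003]) {
  cube([459, 445, 20]);
  translate([0, 0, 20]) cube([459, 20, 195]);
  translate([0, 425, 20]) cube([459, 20, 195]);
  translate([0, 20, 20]) cube([20, 405, 195]);
  translate([439, 20, 20]) cube([20, 405, 195]);
}
translate([595, 65, 1218]) {
  cube([421, 443, 24]);
  translate([0, 0, 24]) cube([421, 24, 287]);
  translate([0, 419, 24]) cube([421, 24, 287]);
  translate([0, 24, 24]) cube([24, 395, 287]);
  translate([397, 24, 24]) cube([24, 395, 287]);
}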